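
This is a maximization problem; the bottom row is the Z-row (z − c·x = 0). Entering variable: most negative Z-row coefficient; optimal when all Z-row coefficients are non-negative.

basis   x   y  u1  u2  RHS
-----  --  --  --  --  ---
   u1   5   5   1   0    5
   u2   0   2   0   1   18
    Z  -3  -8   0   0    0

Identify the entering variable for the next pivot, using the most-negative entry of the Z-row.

Negative Z-row entries: x: -3, y: -8.
The most negative is -8 in column y, so y enters.

y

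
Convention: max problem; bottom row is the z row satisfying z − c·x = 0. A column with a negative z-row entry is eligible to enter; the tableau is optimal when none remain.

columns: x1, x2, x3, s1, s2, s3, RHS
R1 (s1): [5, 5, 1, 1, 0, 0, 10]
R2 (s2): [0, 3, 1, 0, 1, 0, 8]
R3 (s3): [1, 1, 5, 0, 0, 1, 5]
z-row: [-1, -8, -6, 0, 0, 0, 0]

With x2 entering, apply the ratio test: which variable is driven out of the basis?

s1

Column x2 entries and ratios — s1: 10/5 = 2; s2: 8/3 = 8/3; s3: 5/1 = 5.
Smallest ratio is 2 in the row of s1, so s1 leaves.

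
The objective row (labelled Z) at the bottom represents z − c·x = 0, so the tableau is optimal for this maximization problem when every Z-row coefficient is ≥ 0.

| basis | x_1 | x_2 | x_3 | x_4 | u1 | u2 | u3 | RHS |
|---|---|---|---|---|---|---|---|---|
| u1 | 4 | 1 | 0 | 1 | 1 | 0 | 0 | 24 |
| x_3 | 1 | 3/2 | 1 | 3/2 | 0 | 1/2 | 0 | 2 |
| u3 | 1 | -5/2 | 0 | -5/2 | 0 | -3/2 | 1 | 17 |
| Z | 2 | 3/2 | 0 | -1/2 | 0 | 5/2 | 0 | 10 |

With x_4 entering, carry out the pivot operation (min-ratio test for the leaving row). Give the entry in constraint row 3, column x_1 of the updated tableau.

Ratio test on column x_4 — row 1: 24/1 = 24; row 2: 2/(3/2) = 4/3; row 3: entry -5/2 ≤ 0. Minimum is 4/3 at row 2 (x_3 leaves); pivot element 3/2.
Divide row 2 by 3/2; eliminate column x_4 from the other rows.
Row 3 update in column x_1: 1 − (-5/2)·(2/3) = 8/3.

8/3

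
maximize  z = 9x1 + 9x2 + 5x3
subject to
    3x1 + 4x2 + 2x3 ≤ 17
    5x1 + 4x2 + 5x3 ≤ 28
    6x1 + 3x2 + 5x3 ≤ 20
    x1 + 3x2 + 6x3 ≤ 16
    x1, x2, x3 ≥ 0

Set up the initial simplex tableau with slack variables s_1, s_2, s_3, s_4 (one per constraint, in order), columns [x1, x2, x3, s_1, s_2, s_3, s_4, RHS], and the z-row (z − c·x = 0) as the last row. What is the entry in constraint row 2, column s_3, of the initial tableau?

0

Slack s_3 belongs to constraint 3; its column is the unit vector e_3, so the entry in row 2 is 0.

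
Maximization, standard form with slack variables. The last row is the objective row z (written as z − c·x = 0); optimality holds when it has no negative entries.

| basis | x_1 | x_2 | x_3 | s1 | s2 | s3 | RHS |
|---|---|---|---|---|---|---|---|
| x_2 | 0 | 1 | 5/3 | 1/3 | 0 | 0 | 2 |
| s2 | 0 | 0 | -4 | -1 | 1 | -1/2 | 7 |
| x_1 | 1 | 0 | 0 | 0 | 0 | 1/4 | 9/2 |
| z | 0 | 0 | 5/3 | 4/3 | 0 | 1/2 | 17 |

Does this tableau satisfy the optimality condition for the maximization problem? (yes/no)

yes

Every z-row coefficient is ≥ 0, so the tableau is optimal.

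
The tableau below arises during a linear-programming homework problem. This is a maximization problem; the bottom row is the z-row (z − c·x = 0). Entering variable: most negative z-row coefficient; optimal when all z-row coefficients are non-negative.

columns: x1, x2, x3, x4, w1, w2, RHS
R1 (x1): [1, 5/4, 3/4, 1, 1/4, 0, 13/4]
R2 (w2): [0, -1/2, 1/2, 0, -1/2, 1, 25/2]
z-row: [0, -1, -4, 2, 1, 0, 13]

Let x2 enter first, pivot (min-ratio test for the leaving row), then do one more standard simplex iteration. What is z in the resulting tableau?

Ratio test on column x2 — row 1: (13/4)/(5/4) = 13/5; row 2: entry -1/2 ≤ 0. Minimum is 13/5 at row 1 (x1 leaves); pivot element 5/4.
Pivot on row 1; the z-row RHS becomes 13 − (-1)·(13/5) = 78/5.
Next entering variable (most negative z-row entry -17/5): x3.
Ratio test on column x3 — row 1: (13/5)/(3/5) = 13/3; row 2: (69/5)/(4/5) = 69/4. Minimum is 13/3 at row 1 (x2 leaves); pivot element 3/5.
After the second pivot the z-row RHS is 78/5 − (-17/5)·(13/3) = 91/3.

91/3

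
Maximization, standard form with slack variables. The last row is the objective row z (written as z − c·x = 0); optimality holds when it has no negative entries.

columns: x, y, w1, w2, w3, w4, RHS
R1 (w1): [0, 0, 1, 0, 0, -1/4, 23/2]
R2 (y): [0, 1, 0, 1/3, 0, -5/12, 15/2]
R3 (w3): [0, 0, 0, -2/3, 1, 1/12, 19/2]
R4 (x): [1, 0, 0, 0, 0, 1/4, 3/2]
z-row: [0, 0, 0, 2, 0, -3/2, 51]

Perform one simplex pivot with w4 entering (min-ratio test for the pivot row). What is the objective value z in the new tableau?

60

Ratio test on column w4 — row 1: entry -1/4 ≤ 0; row 2: entry -5/12 ≤ 0; row 3: (19/2)/(1/12) = 114; row 4: (3/2)/(1/4) = 6. Minimum is 6 at row 4 (x leaves); pivot element 1/4.
Pivot on row 4; the z-row RHS becomes 51 − (-3/2)·6 = 60.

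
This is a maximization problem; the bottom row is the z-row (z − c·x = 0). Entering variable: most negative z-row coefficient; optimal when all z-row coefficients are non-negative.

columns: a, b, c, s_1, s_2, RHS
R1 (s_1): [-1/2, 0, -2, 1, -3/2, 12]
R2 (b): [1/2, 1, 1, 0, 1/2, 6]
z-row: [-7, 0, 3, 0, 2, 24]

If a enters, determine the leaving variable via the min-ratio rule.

Column a entries and ratios — s_1: -1/2 ≤ 0, skip; b: 6/(1/2) = 12.
Smallest ratio is 12 in the row of b, so b leaves.

b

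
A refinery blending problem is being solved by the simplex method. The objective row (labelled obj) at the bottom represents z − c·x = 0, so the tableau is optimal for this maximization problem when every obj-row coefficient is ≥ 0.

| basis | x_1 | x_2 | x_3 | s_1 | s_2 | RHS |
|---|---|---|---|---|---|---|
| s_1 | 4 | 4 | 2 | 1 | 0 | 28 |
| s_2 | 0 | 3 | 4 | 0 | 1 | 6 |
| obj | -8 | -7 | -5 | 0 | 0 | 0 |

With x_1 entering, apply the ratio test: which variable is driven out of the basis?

Column x_1 entries and ratios — s_1: 28/4 = 7; s_2: 0 ≤ 0, skip.
Smallest ratio is 7 in the row of s_1, so s_1 leaves.

s_1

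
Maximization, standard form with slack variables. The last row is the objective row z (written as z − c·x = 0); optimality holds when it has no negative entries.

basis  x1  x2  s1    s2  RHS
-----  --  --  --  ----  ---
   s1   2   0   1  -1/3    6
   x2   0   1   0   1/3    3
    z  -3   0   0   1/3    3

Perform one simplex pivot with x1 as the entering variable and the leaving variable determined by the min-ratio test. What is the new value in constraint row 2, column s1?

0

Ratio test on column x1 — row 1: 6/2 = 3; row 2: entry 0 ≤ 0. Minimum is 3 at row 1 (s1 leaves); pivot element 2.
Divide row 1 by 2; eliminate column x1 from the other rows.
Row 2 update in column s1: 0 − 0·(1/2) = 0.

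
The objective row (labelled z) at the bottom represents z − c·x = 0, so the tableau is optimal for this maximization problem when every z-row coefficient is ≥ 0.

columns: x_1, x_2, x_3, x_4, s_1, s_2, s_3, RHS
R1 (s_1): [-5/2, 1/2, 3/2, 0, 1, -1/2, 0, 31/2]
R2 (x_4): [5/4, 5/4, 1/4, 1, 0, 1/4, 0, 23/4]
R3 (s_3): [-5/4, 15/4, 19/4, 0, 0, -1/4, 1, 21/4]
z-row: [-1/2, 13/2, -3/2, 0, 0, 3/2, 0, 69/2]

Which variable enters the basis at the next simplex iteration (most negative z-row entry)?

Negative z-row entries: x_1: -1/2, x_3: -3/2.
The most negative is -3/2 in column x_3, so x_3 enters.

x_3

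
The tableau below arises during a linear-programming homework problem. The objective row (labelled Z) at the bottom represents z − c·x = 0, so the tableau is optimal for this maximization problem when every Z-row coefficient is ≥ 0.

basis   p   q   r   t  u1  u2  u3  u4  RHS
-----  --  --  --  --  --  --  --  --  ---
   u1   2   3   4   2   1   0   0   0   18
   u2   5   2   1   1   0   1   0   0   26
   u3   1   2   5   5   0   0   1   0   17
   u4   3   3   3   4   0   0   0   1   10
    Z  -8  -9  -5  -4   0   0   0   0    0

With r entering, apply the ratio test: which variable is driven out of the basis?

u4

Column r entries and ratios — u1: 18/4 = 9/2; u2: 26/1 = 26; u3: 17/5 = 17/5; u4: 10/3 = 10/3.
Smallest ratio is 10/3 in the row of u4, so u4 leaves.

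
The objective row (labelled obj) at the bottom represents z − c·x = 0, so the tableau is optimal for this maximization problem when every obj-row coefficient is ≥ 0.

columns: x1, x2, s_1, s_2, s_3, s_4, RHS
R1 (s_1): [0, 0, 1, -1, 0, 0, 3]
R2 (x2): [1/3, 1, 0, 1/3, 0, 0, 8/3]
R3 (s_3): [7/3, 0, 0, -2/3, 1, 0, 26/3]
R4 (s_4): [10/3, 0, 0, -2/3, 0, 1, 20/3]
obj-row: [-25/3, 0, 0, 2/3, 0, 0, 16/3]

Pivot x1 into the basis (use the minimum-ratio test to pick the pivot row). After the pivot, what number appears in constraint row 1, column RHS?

Ratio test on column x1 — row 1: entry 0 ≤ 0; row 2: (8/3)/(1/3) = 8; row 3: (26/3)/(7/3) = 26/7; row 4: (20/3)/(10/3) = 2. Minimum is 2 at row 4 (s_4 leaves); pivot element 10/3.
Divide row 4 by 10/3; eliminate column x1 from the other rows.
Row 1 update in column RHS: 3 − 0·2 = 3.

3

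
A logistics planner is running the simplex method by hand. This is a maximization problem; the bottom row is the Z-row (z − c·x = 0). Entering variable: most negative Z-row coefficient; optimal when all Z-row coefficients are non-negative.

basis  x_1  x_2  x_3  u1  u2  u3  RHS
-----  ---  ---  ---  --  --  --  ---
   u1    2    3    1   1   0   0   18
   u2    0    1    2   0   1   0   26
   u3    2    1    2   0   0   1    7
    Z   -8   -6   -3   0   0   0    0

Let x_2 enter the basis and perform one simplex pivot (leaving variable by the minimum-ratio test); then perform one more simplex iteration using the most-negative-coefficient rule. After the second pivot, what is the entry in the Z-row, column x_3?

Ratio test on column x_2 — row 1: 18/3 = 6; row 2: 26/1 = 26; row 3: 7/1 = 7. Minimum is 6 at row 1 (u1 leaves); pivot element 3.
Divide row 1 by 3; eliminate column x_2 from the other rows.
Second iteration: most negative Z-row entry is -4 in column x_1, so x_1 enters.
Ratio test on column x_1 — row 1: 6/(2/3) = 9; row 2: entry -2/3 ≤ 0; row 3: 1/(4/3) = 3/4. Minimum is 3/4 at row 3 (u3 leaves); pivot element 4/3.
Divide row 3 by 4/3; eliminate column x_1 from the other rows.
After both pivots, the entry at the Z-row, column x_3 is 4.

4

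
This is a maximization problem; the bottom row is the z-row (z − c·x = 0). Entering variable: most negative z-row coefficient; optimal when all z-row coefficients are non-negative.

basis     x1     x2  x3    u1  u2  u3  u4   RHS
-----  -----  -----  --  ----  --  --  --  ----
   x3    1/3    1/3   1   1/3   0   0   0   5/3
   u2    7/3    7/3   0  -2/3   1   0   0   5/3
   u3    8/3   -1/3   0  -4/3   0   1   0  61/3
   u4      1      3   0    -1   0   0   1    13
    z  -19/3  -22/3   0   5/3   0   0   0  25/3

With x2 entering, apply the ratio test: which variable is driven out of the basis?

u2

Column x2 entries and ratios — x3: (5/3)/(1/3) = 5; u2: (5/3)/(7/3) = 5/7; u3: -1/3 ≤ 0, skip; u4: 13/3 = 13/3.
Smallest ratio is 5/7 in the row of u2, so u2 leaves.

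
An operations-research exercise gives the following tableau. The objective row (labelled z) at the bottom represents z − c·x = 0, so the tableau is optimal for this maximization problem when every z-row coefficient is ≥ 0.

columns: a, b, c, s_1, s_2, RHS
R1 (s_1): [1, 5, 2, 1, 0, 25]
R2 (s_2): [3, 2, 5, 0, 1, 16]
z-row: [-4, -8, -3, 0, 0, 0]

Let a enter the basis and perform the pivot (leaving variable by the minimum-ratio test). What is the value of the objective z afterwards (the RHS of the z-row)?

Ratio test on column a — row 1: 25/1 = 25; row 2: 16/3 = 16/3. Minimum is 16/3 at row 2 (s_2 leaves); pivot element 3.
Pivot on row 2; the z-row RHS becomes 0 − (-4)·(16/3) = 64/3.

64/3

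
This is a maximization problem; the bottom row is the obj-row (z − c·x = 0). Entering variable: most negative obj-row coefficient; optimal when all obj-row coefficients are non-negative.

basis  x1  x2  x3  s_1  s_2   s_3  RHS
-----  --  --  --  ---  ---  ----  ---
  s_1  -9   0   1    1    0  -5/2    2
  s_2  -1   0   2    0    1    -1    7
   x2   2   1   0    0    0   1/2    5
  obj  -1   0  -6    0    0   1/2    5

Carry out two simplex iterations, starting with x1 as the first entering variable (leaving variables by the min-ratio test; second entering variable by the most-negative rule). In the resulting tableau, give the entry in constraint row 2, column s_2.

1/2

Ratio test on column x1 — row 1: entry -9 ≤ 0; row 2: entry -1 ≤ 0; row 3: 5/2 = 5/2. Minimum is 5/2 at row 3 (x2 leaves); pivot element 2.
Divide row 3 by 2; eliminate column x1 from the other rows.
Second iteration: most negative obj-row entry is -6 in column x3, so x3 enters.
Ratio test on column x3 — row 1: (49/2)/1 = 49/2; row 2: (19/2)/2 = 19/4; row 3: entry 0 ≤ 0. Minimum is 19/4 at row 2 (s_2 leaves); pivot element 2.
Divide row 2 by 2; eliminate column x3 from the other rows.
After both pivots, the entry at constraint row 2, column s_2 is 1/2.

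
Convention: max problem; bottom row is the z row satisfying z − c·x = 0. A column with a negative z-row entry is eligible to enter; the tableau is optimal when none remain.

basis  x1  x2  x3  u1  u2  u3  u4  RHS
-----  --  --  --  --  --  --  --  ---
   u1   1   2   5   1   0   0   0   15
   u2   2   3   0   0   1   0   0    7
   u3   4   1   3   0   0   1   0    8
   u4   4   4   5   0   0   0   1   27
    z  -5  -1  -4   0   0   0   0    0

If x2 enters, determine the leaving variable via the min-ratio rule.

u2

Column x2 entries and ratios — u1: 15/2 = 15/2; u2: 7/3 = 7/3; u3: 8/1 = 8; u4: 27/4 = 27/4.
Smallest ratio is 7/3 in the row of u2, so u2 leaves.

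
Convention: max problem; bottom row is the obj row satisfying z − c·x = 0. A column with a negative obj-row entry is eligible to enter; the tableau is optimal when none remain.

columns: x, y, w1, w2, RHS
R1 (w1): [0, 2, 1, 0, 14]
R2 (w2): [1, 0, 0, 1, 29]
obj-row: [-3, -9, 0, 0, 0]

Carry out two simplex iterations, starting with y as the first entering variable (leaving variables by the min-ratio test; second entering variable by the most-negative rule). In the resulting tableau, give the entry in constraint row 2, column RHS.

29

Ratio test on column y — row 1: 14/2 = 7; row 2: entry 0 ≤ 0. Minimum is 7 at row 1 (w1 leaves); pivot element 2.
Divide row 1 by 2; eliminate column y from the other rows.
Second iteration: most negative obj-row entry is -3 in column x, so x enters.
Ratio test on column x — row 1: entry 0 ≤ 0; row 2: 29/1 = 29. Minimum is 29 at row 2 (w2 leaves); pivot element 1.
Divide row 2 by 1; eliminate column x from the other rows.
After both pivots, the entry at constraint row 2, column RHS is 29.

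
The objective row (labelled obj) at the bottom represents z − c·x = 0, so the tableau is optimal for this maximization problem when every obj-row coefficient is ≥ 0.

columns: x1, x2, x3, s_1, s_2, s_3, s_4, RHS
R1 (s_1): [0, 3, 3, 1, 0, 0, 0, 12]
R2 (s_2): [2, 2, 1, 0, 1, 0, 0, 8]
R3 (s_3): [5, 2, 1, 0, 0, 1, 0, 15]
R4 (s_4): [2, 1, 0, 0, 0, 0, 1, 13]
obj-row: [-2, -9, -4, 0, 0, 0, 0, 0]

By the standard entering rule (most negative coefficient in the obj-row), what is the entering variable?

Negative obj-row entries: x1: -2, x2: -9, x3: -4.
The most negative is -9 in column x2, so x2 enters.

x2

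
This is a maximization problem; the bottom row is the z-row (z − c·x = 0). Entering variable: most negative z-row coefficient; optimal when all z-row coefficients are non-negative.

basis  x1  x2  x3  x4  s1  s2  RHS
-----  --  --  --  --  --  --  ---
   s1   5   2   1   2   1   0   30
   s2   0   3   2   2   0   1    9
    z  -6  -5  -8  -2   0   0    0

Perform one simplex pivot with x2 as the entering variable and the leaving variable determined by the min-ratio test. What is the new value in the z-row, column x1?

-6

Ratio test on column x2 — row 1: 30/2 = 15; row 2: 9/3 = 3. Minimum is 3 at row 2 (s2 leaves); pivot element 3.
Divide row 2 by 3; eliminate column x2 from the other rows.
z-row update in column x1: -6 − (-5)·0 = -6.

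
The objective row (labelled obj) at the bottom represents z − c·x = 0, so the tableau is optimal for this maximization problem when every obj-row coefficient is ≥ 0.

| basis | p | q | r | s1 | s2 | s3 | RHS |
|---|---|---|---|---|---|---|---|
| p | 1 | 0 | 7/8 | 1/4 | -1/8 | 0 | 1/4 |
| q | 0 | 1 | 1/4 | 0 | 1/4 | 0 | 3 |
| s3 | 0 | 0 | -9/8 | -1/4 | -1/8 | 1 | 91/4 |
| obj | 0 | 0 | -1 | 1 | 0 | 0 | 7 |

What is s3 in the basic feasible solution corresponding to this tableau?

s3 is basic (row 3); its value is the RHS of that row, 91/4.

91/4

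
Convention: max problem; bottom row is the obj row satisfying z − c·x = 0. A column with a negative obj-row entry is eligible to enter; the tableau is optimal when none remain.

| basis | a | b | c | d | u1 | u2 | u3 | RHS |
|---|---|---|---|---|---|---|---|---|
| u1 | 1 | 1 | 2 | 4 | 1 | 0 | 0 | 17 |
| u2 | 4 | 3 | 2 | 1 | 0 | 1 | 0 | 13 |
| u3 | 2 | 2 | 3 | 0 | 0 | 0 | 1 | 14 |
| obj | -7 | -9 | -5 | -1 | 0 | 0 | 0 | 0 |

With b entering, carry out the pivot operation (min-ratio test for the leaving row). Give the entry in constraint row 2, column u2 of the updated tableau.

Ratio test on column b — row 1: 17/1 = 17; row 2: 13/3 = 13/3; row 3: 14/2 = 7. Minimum is 13/3 at row 2 (u2 leaves); pivot element 3.
Divide row 2 by 3; eliminate column b from the other rows.
In the new row 2, the u2 entry is the old entry divided by the pivot: 1/3 = 1/3.

1/3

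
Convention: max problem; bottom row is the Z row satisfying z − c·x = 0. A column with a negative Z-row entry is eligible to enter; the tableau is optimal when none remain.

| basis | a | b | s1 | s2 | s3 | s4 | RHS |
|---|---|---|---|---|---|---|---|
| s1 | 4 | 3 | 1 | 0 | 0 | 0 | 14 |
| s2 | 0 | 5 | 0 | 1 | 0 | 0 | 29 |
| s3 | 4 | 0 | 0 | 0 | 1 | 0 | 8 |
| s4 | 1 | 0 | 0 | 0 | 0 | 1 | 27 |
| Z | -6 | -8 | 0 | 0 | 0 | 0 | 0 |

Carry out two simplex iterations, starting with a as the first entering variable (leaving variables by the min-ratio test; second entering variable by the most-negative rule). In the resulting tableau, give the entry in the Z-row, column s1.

Ratio test on column a — row 1: 14/4 = 7/2; row 2: entry 0 ≤ 0; row 3: 8/4 = 2; row 4: 27/1 = 27. Minimum is 2 at row 3 (s3 leaves); pivot element 4.
Divide row 3 by 4; eliminate column a from the other rows.
Second iteration: most negative Z-row entry is -8 in column b, so b enters.
Ratio test on column b — row 1: 6/3 = 2; row 2: 29/5 = 29/5; row 3: entry 0 ≤ 0; row 4: entry 0 ≤ 0. Minimum is 2 at row 1 (s1 leaves); pivot element 3.
Divide row 1 by 3; eliminate column b from the other rows.
After both pivots, the entry at the Z-row, column s1 is 8/3.

8/3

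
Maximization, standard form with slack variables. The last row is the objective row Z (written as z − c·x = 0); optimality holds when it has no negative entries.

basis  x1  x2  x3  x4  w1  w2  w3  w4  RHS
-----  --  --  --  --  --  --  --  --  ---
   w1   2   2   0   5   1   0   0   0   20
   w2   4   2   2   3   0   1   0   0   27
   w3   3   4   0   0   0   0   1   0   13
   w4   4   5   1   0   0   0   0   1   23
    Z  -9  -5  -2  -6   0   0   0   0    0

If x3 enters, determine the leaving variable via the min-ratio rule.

w2

Column x3 entries and ratios — w1: 0 ≤ 0, skip; w2: 27/2 = 27/2; w3: 0 ≤ 0, skip; w4: 23/1 = 23.
Smallest ratio is 27/2 in the row of w2, so w2 leaves.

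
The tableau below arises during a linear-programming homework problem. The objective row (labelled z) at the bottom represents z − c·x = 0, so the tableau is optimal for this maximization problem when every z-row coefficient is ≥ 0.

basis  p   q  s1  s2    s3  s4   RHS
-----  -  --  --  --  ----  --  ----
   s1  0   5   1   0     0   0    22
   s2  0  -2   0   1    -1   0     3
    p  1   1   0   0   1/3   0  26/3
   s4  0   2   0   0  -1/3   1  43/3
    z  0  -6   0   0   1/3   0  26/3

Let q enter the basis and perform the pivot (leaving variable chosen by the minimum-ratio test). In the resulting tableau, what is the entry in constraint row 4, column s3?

-1/3

Ratio test on column q — row 1: 22/5 = 22/5; row 2: entry -2 ≤ 0; row 3: (26/3)/1 = 26/3; row 4: (43/3)/2 = 43/6. Minimum is 22/5 at row 1 (s1 leaves); pivot element 5.
Divide row 1 by 5; eliminate column q from the other rows.
Row 4 update in column s3: -1/3 − 2·0 = -1/3.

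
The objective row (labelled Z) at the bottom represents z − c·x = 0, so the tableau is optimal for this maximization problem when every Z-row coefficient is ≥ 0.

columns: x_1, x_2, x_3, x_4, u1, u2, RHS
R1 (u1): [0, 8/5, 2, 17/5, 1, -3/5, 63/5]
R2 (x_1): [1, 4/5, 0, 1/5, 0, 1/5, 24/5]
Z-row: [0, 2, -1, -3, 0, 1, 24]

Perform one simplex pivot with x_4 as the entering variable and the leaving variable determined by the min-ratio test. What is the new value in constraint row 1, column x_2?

Ratio test on column x_4 — row 1: (63/5)/(17/5) = 63/17; row 2: (24/5)/(1/5) = 24. Minimum is 63/17 at row 1 (u1 leaves); pivot element 17/5.
Divide row 1 by 17/5; eliminate column x_4 from the other rows.
In the new row 1, the x_2 entry is the old entry divided by the pivot: (8/5)/(17/5) = 8/17.

8/17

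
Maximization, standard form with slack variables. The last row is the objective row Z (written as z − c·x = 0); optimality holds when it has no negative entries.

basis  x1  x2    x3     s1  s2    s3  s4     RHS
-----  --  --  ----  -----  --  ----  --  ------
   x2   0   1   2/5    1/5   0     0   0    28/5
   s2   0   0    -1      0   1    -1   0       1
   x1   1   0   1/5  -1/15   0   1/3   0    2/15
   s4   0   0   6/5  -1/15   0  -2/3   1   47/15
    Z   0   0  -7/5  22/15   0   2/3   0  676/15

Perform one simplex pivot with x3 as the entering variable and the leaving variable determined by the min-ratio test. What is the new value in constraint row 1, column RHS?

Ratio test on column x3 — row 1: (28/5)/(2/5) = 14; row 2: entry -1 ≤ 0; row 3: (2/15)/(1/5) = 2/3; row 4: (47/15)/(6/5) = 47/18. Minimum is 2/3 at row 3 (x1 leaves); pivot element 1/5.
Divide row 3 by 1/5; eliminate column x3 from the other rows.
Row 1 update in column RHS: 28/5 − (2/5)·(2/3) = 16/3.

16/3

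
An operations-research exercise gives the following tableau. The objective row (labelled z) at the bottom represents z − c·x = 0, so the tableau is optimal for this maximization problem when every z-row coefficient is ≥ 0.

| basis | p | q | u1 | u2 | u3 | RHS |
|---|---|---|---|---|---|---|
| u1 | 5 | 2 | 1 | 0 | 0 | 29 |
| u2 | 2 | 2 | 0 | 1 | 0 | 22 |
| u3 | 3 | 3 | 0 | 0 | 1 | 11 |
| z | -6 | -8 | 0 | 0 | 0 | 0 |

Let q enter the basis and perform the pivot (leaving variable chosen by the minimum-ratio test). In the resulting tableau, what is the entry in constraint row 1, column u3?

Ratio test on column q — row 1: 29/2 = 29/2; row 2: 22/2 = 11; row 3: 11/3 = 11/3. Minimum is 11/3 at row 3 (u3 leaves); pivot element 3.
Divide row 3 by 3; eliminate column q from the other rows.
Row 1 update in column u3: 0 − 2·(1/3) = -2/3.

-2/3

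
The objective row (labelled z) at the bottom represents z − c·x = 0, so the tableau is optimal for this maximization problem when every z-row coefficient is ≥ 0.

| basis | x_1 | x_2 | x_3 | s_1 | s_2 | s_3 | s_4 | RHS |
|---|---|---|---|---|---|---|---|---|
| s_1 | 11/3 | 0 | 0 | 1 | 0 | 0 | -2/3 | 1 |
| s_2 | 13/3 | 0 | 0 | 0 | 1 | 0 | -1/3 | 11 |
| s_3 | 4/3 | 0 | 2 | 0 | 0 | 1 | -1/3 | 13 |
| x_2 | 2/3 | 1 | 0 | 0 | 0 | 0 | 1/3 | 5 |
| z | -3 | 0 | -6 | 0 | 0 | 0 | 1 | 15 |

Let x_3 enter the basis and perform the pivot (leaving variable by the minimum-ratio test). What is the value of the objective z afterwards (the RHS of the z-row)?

54

Ratio test on column x_3 — row 1: entry 0 ≤ 0; row 2: entry 0 ≤ 0; row 3: 13/2 = 13/2; row 4: entry 0 ≤ 0. Minimum is 13/2 at row 3 (s_3 leaves); pivot element 2.
Pivot on row 3; the z-row RHS becomes 15 − (-6)·(13/2) = 54.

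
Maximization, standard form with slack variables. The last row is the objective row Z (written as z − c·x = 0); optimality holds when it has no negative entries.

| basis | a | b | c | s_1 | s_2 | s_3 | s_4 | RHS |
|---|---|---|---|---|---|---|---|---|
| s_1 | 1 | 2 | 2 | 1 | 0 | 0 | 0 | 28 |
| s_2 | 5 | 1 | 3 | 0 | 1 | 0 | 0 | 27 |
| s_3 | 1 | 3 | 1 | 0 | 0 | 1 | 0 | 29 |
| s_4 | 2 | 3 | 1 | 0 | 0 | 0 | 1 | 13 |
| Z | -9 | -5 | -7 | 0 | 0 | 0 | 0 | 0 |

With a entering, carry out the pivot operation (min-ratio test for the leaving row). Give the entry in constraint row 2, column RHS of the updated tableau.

27/5

Ratio test on column a — row 1: 28/1 = 28; row 2: 27/5 = 27/5; row 3: 29/1 = 29; row 4: 13/2 = 13/2. Minimum is 27/5 at row 2 (s_2 leaves); pivot element 5.
Divide row 2 by 5; eliminate column a from the other rows.
In the new row 2, the RHS entry is the old entry divided by the pivot: 27/5 = 27/5.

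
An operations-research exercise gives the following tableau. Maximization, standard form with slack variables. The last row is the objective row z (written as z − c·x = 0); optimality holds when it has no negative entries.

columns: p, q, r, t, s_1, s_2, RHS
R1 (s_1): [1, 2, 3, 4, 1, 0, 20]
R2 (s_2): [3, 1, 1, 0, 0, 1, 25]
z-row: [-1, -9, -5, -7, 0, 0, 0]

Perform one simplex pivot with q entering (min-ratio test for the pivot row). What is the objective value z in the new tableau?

Ratio test on column q — row 1: 20/2 = 10; row 2: 25/1 = 25. Minimum is 10 at row 1 (s_1 leaves); pivot element 2.
Pivot on row 1; the z-row RHS becomes 0 − (-9)·10 = 90.

90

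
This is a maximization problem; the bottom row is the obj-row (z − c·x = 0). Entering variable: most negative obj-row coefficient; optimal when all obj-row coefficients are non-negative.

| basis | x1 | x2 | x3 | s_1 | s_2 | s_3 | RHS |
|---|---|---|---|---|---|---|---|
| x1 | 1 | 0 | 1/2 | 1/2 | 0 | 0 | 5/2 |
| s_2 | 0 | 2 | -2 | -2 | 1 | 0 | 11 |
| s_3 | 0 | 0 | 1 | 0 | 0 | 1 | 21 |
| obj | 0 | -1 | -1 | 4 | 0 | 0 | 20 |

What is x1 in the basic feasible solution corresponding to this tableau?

x1 is basic (row 1); its value is the RHS of that row, 5/2.

5/2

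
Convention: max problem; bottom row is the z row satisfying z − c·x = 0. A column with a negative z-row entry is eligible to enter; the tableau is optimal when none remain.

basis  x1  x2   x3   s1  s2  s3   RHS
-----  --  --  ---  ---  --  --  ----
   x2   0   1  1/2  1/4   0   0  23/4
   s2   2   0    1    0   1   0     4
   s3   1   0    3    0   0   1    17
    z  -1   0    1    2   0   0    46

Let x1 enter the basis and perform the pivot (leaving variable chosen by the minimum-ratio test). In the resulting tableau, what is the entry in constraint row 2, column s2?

1/2

Ratio test on column x1 — row 1: entry 0 ≤ 0; row 2: 4/2 = 2; row 3: 17/1 = 17. Minimum is 2 at row 2 (s2 leaves); pivot element 2.
Divide row 2 by 2; eliminate column x1 from the other rows.
In the new row 2, the s2 entry is the old entry divided by the pivot: 1/2 = 1/2.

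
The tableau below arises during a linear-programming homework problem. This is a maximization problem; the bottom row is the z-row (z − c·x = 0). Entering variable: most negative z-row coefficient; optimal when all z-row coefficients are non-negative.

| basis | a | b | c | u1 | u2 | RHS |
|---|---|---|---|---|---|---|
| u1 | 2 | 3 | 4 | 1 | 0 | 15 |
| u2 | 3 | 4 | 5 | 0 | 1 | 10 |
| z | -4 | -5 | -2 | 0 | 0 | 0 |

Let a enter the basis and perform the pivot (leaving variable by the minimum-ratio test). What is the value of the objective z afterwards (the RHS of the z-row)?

Ratio test on column a — row 1: 15/2 = 15/2; row 2: 10/3 = 10/3. Minimum is 10/3 at row 2 (u2 leaves); pivot element 3.
Pivot on row 2; the z-row RHS becomes 0 − (-4)·(10/3) = 40/3.

40/3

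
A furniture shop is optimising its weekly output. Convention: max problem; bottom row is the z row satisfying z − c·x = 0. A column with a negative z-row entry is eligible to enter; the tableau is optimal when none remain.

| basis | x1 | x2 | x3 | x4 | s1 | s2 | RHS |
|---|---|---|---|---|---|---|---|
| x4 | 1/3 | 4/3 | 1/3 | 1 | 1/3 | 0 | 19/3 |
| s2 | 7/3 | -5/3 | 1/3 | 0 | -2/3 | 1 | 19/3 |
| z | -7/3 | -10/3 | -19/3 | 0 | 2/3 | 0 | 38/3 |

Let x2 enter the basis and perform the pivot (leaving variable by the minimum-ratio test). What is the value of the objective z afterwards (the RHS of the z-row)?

57/2

Ratio test on column x2 — row 1: (19/3)/(4/3) = 19/4; row 2: entry -5/3 ≤ 0. Minimum is 19/4 at row 1 (x4 leaves); pivot element 4/3.
Pivot on row 1; the z-row RHS becomes 38/3 − (-10/3)·(19/4) = 57/2.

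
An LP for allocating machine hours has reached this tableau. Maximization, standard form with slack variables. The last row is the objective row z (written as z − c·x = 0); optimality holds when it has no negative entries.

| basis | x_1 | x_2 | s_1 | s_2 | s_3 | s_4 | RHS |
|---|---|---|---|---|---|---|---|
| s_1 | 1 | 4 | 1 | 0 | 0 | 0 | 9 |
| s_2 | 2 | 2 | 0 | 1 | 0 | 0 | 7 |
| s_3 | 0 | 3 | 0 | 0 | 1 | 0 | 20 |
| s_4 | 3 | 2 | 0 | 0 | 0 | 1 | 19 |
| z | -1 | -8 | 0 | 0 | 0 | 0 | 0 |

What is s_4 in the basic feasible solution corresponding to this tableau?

s_4 is basic (row 4); its value is the RHS of that row, 19.

19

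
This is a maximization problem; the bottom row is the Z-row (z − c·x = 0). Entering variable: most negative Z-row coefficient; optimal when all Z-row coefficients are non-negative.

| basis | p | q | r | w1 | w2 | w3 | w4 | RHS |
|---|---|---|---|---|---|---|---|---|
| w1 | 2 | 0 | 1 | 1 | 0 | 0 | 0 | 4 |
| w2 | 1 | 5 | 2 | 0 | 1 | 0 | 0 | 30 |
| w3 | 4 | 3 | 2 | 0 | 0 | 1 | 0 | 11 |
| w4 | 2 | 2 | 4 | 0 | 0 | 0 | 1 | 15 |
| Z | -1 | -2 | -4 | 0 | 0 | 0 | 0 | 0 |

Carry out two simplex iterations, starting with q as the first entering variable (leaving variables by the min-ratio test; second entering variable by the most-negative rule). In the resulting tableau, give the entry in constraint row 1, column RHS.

9/8

Ratio test on column q — row 1: entry 0 ≤ 0; row 2: 30/5 = 6; row 3: 11/3 = 11/3; row 4: 15/2 = 15/2. Minimum is 11/3 at row 3 (w3 leaves); pivot element 3.
Divide row 3 by 3; eliminate column q from the other rows.
Second iteration: most negative Z-row entry is -8/3 in column r, so r enters.
Ratio test on column r — row 1: 4/1 = 4; row 2: entry -4/3 ≤ 0; row 3: (11/3)/(2/3) = 11/2; row 4: (23/3)/(8/3) = 23/8. Minimum is 23/8 at row 4 (w4 leaves); pivot element 8/3.
Divide row 4 by 8/3; eliminate column r from the other rows.
After both pivots, the entry at constraint row 1, column RHS is 9/8.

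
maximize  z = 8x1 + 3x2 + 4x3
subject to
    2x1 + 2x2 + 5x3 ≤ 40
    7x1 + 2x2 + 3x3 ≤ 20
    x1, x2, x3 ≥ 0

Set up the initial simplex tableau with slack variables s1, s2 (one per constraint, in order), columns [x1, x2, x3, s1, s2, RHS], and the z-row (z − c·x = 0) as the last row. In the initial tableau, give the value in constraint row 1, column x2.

2

Constraint 1 has coefficient 2 on x2.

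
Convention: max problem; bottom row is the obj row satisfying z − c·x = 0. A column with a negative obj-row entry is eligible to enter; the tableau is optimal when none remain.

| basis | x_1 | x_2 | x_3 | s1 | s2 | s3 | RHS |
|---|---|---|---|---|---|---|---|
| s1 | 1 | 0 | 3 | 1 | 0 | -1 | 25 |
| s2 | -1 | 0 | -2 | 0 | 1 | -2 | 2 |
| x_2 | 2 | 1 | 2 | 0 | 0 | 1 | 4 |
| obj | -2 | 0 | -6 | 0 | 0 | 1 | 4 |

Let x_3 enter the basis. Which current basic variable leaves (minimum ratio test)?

Column x_3 entries and ratios — s1: 25/3 = 25/3; s2: -2 ≤ 0, skip; x_2: 4/2 = 2.
Smallest ratio is 2 in the row of x_2, so x_2 leaves.

x_2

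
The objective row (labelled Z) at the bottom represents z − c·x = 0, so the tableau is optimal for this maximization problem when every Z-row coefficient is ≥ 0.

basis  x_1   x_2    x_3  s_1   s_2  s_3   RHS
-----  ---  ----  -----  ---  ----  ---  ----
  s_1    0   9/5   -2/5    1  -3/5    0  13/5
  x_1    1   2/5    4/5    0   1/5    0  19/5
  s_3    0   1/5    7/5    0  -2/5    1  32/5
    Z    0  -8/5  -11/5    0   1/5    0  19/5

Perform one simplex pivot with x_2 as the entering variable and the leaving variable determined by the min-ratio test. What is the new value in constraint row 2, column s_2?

Ratio test on column x_2 — row 1: (13/5)/(9/5) = 13/9; row 2: (19/5)/(2/5) = 19/2; row 3: (32/5)/(1/5) = 32. Minimum is 13/9 at row 1 (s_1 leaves); pivot element 9/5.
Divide row 1 by 9/5; eliminate column x_2 from the other rows.
Row 2 update in column s_2: 1/5 − (2/5)·(-1/3) = 1/3.

1/3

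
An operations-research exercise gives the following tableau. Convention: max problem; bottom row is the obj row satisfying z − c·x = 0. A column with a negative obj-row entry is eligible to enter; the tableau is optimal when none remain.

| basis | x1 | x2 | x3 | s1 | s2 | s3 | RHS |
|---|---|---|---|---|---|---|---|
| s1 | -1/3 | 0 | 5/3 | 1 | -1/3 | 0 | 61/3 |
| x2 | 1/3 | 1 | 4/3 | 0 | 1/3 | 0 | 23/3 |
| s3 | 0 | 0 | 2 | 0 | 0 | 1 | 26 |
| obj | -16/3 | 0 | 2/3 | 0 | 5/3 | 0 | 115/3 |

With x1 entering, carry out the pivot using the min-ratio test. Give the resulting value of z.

Ratio test on column x1 — row 1: entry -1/3 ≤ 0; row 2: (23/3)/(1/3) = 23; row 3: entry 0 ≤ 0. Minimum is 23 at row 2 (x2 leaves); pivot element 1/3.
Pivot on row 2; the obj-row RHS becomes 115/3 − (-16/3)·23 = 161.

161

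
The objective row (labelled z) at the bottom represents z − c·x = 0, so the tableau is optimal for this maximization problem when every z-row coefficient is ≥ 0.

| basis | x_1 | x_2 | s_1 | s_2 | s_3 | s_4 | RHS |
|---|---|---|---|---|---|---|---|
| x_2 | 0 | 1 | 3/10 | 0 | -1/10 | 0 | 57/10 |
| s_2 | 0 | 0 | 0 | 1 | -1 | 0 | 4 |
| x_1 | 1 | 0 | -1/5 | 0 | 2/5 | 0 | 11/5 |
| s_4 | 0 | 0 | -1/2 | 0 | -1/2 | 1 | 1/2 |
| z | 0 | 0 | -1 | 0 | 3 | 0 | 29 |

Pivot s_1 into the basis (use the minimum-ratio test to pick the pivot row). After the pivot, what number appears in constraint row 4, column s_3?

Ratio test on column s_1 — row 1: (57/10)/(3/10) = 19; row 2: entry 0 ≤ 0; row 3: entry -1/5 ≤ 0; row 4: entry -1/2 ≤ 0. Minimum is 19 at row 1 (x_2 leaves); pivot element 3/10.
Divide row 1 by 3/10; eliminate column s_1 from the other rows.
Row 4 update in column s_3: -1/2 − (-1/2)·(-1/3) = -2/3.

-2/3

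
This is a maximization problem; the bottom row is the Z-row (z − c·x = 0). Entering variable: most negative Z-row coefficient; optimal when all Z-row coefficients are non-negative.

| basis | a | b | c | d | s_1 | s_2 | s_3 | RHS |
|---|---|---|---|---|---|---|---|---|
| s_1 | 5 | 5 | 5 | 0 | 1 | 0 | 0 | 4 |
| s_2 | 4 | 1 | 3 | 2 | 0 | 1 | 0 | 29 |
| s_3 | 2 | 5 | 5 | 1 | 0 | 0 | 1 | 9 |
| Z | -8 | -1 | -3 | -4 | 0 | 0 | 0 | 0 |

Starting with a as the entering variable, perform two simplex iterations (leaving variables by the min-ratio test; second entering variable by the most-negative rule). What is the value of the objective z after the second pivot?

36

Ratio test on column a — row 1: 4/5 = 4/5; row 2: 29/4 = 29/4; row 3: 9/2 = 9/2. Minimum is 4/5 at row 1 (s_1 leaves); pivot element 5.
Pivot on row 1; the Z-row RHS becomes 0 − (-8)·(4/5) = 32/5.
Next entering variable (most negative Z-row entry -4): d.
Ratio test on column d — row 1: entry 0 ≤ 0; row 2: (129/5)/2 = 129/10; row 3: (37/5)/1 = 37/5. Minimum is 37/5 at row 3 (s_3 leaves); pivot element 1.
After the second pivot the Z-row RHS is 32/5 − (-4)·(37/5) = 36.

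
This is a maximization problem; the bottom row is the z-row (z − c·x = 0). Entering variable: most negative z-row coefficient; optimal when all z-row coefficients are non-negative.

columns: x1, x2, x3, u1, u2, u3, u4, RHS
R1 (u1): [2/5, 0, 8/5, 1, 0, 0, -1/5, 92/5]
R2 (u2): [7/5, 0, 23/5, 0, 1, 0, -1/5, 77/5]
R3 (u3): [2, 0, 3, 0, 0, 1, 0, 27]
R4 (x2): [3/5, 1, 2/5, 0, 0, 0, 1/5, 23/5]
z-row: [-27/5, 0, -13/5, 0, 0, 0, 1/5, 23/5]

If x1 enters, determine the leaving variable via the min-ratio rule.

Column x1 entries and ratios — u1: (92/5)/(2/5) = 46; u2: (77/5)/(7/5) = 11; u3: 27/2 = 27/2; x2: (23/5)/(3/5) = 23/3.
Smallest ratio is 23/3 in the row of x2, so x2 leaves.

x2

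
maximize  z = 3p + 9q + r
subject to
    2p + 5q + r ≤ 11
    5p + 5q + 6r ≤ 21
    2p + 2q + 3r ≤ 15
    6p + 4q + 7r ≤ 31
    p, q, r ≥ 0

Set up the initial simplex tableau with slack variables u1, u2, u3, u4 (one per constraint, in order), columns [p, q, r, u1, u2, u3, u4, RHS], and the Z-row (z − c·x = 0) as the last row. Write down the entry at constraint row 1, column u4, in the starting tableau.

Slack u4 belongs to constraint 4; its column is the unit vector e_4, so the entry in row 1 is 0.

0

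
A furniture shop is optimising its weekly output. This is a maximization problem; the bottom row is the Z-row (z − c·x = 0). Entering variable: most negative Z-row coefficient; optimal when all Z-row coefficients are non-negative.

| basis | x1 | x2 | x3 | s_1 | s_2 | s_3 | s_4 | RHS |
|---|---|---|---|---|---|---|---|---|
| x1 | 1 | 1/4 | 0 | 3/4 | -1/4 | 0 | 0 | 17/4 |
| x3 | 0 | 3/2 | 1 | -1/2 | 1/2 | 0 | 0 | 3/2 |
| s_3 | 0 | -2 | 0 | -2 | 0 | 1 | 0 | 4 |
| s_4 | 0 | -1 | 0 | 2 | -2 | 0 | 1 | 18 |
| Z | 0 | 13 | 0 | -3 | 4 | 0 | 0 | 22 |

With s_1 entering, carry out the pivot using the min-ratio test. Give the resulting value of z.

Ratio test on column s_1 — row 1: (17/4)/(3/4) = 17/3; row 2: entry -1/2 ≤ 0; row 3: entry -2 ≤ 0; row 4: 18/2 = 9. Minimum is 17/3 at row 1 (x1 leaves); pivot element 3/4.
Pivot on row 1; the Z-row RHS becomes 22 − (-3)·(17/3) = 39.

39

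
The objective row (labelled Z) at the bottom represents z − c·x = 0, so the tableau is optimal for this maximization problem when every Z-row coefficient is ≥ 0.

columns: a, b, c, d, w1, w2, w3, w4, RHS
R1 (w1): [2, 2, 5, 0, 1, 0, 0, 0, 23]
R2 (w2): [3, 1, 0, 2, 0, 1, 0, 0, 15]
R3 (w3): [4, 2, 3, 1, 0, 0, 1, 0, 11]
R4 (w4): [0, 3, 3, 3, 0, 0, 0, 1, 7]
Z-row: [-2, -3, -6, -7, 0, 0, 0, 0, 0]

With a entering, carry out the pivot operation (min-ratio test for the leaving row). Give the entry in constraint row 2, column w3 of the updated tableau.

Ratio test on column a — row 1: 23/2 = 23/2; row 2: 15/3 = 5; row 3: 11/4 = 11/4; row 4: entry 0 ≤ 0. Minimum is 11/4 at row 3 (w3 leaves); pivot element 4.
Divide row 3 by 4; eliminate column a from the other rows.
Row 2 update in column w3: 0 − 3·(1/4) = -3/4.

-3/4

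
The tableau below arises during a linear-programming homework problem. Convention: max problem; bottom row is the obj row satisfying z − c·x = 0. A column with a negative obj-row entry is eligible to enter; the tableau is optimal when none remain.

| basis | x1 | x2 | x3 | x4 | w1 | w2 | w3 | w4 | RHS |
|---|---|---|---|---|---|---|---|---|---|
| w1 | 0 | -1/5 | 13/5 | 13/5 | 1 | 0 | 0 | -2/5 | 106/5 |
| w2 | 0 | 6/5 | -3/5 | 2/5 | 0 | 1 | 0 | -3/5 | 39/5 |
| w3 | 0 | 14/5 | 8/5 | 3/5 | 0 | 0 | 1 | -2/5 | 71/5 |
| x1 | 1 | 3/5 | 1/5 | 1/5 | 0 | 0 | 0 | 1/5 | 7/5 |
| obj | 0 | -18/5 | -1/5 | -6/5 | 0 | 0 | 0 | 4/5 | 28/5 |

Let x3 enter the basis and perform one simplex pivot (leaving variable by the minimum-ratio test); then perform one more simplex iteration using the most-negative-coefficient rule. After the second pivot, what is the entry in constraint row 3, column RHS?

Ratio test on column x3 — row 1: (106/5)/(13/5) = 106/13; row 2: entry -3/5 ≤ 0; row 3: (71/5)/(8/5) = 71/8; row 4: (7/5)/(1/5) = 7. Minimum is 7 at row 4 (x1 leaves); pivot element 1/5.
Divide row 4 by 1/5; eliminate column x3 from the other rows.
Second iteration: most negative obj-row entry is -3 in column x2, so x2 enters.
Ratio test on column x2 — row 1: entry -8 ≤ 0; row 2: 12/3 = 4; row 3: entry -2 ≤ 0; row 4: 7/3 = 7/3. Minimum is 7/3 at row 4 (x3 leaves); pivot element 3.
Divide row 4 by 3; eliminate column x2 from the other rows.
After both pivots, the entry at constraint row 3, column RHS is 23/3.

23/3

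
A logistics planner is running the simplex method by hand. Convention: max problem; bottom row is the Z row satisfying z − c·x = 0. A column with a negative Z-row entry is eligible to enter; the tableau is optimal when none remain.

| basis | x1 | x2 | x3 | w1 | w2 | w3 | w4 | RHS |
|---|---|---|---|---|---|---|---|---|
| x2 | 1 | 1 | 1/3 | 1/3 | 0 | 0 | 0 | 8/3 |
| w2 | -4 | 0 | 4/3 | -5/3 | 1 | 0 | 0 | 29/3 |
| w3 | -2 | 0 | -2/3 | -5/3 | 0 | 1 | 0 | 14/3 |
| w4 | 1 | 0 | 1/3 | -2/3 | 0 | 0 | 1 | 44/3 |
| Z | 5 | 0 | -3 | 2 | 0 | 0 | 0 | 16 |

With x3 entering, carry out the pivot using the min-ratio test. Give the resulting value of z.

151/4

Ratio test on column x3 — row 1: (8/3)/(1/3) = 8; row 2: (29/3)/(4/3) = 29/4; row 3: entry -2/3 ≤ 0; row 4: (44/3)/(1/3) = 44. Minimum is 29/4 at row 2 (w2 leaves); pivot element 4/3.
Pivot on row 2; the Z-row RHS becomes 16 − (-3)·(29/4) = 151/4.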